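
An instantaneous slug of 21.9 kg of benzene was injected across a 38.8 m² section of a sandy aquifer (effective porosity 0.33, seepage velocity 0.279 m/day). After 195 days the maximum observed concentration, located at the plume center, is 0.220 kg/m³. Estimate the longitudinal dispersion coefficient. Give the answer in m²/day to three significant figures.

At the plume center C_max = M/(n_e·A·√(4πDt)), so D = M²/(4πt·(n_e·A·C_max)²).
n_e·A·C_max = 0.33 × 38.8 × 0.220 = 2.817 kg/m.
D = 21.9²/(4π × 195 × 2.817²) = 0.0247 m²/day.

0.0247 m²/day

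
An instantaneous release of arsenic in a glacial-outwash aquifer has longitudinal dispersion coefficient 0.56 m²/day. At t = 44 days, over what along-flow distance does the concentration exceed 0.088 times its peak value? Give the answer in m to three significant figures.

The plume is Gaussian with σ = √(2Dt) = √(2 × 0.56 × 44) = 7.020 m.
C/C_peak = exp(−Δx²/(2σ²)) = 0.088 ⇒ Δx = σ·√(−2 ln 0.088) = 7.020 × 2.205 = 15.48 m.
Width = 2Δx = 31.0 m.

31.0 m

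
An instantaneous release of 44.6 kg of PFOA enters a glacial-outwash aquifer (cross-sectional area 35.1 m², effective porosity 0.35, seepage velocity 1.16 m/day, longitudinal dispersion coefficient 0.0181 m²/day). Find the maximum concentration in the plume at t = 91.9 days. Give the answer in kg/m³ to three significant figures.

0.794 kg/m³

The peak of an instantaneous 1D plume sits at x = vt; there the Gaussian factor is 1 and C_max = M/(n_e·A·√(4πDt)), where n_e·A is the pore area the mass is dissolved in.
√(4πDt) = √(4π × 0.0181 × 91.9) = 4.572 m, so C_max = 44.6/(0.35 × 35.1 × 4.572) = 0.794 kg/m³.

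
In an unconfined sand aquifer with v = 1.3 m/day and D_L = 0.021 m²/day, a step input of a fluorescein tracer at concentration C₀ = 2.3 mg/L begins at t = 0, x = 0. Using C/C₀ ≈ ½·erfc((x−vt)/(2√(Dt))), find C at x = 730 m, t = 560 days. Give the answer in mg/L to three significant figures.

0.782 mg/L

For a continuous step input, C/C₀ ≈ ½·erfc((x−vt)/(2√(Dt))).
vt = 1.3 × 560 = 728 m and 2√(Dt) = 2√(0.021 × 560) = 6.859 m.
Argument (x−vt)/(2√(Dt)) = (730 − 728)/6.859 = 0.2916; ½·erfc(0.2916) = 0.3400.
C = 2.3 × 0.3400 = 0.782 mg/L.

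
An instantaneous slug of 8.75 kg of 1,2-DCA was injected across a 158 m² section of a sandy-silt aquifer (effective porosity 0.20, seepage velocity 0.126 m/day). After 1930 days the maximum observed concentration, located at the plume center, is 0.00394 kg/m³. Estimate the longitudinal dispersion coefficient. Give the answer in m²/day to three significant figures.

0.204 m²/day

At the plume center C_max = M/(n_e·A·√(4πDt)), so D = M²/(4πt·(n_e·A·C_max)²).
n_e·A·C_max = 0.20 × 158 × 0.00394 = 0.1245 kg/m.
D = 8.75²/(4π × 1930 × 0.1245²) = 0.204 m²/day.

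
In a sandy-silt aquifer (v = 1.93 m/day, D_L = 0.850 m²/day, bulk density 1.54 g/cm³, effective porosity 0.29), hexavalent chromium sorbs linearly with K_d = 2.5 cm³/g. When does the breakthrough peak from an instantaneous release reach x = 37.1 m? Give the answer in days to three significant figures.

271 days

Retardation factor R = 1 + ρ_b·K_d/n = 1 + 1.54 × 2.5/0.29 = 14.28.
Sorption retards both mechanisms: v_R = v/R = 0.1352 m/day, D_R = D/R = 0.05952 m²/day.
Peak time from v_R²t² + 2D_R t − x² = 0: t = (√(D_R² + v_R²x²) − D_R)/v_R².
√(D_R² + v_R²x²) = √(0.05952² + 0.1352² × 37.1²) = 5.016; v_R² = 0.01828.
t = (5.016 − 0.05952)/0.01828 = 271 days.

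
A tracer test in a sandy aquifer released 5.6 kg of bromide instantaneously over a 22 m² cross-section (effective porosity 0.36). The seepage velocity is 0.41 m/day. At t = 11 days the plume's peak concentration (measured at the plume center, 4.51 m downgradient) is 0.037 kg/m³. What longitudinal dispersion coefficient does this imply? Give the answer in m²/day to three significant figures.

2.64 m²/day

At the plume center C_max = M/(n_e·A·√(4πDt)), so D = M²/(4πt·(n_e·A·C_max)²).
n_e·A·C_max = 0.36 × 22 × 0.037 = 0.2930 kg/m.
D = 5.6²/(4π × 11 × 0.2930²) = 2.64 m²/day.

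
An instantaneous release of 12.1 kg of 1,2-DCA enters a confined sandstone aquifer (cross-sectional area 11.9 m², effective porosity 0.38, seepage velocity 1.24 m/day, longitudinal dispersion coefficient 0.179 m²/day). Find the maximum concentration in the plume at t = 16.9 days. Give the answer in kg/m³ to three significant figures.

The peak of an instantaneous 1D plume sits at x = vt; there the Gaussian factor is 1 and C_max = M/(n_e·A·√(4πDt)), where n_e·A is the pore area the mass is dissolved in.
√(4πDt) = √(4π × 0.179 × 16.9) = 6.166 m, so C_max = 12.1/(0.38 × 11.9 × 6.166) = 0.434 kg/m³.

0.434 kg/m³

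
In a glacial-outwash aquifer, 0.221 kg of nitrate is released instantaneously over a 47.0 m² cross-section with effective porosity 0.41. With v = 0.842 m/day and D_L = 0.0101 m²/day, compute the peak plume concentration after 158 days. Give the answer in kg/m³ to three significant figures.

The peak of an instantaneous 1D plume sits at x = vt; there the Gaussian factor is 1 and C_max = M/(n_e·A·√(4πDt)), where n_e·A is the pore area the mass is dissolved in.
√(4πDt) = √(4π × 0.0101 × 158) = 4.478 m, so C_max = 0.221/(0.41 × 47.0 × 4.478) = 0.00256 kg/m³.

0.00256 kg/m³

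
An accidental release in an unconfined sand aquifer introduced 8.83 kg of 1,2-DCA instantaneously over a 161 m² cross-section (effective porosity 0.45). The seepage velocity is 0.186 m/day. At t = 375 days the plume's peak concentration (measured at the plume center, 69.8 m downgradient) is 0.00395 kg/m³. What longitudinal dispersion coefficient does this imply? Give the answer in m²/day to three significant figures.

0.202 m²/day

At the plume center C_max = M/(n_e·A·√(4πDt)), so D = M²/(4πt·(n_e·A·C_max)²).
n_e·A·C_max = 0.45 × 161 × 0.00395 = 0.2862 kg/m.
D = 8.83²/(4π × 375 × 0.2862²) = 0.202 m²/day.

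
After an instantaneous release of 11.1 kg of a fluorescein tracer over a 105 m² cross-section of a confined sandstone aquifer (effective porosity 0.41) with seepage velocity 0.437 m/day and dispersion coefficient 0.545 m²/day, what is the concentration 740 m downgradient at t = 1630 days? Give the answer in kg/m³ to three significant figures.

0.00197 kg/m³

For an instantaneous plane source, C(x,t) = M/(n_e·A·√(4πDt)) · exp(−(x−vt)²/(4Dt)), with n_e·A the pore (flow) area.
Plume center vt = 0.437 × 1630 = 712.31 m, so the well at 740 m is 27.69 m downgradient of the peak.
√(4πDt) = 105.7 m, giving peak height M/(n_e·A·√(4πDt)) = 11.1/(0.41 × 105 × 105.7) = 0.002439 kg/m³.
(x−vt)²/(4Dt) = (27.69)²/(4 × 0.545 × 1630) = 0.2158; exp(−0.2158) = 0.8059.
C = 0.002439 × 0.8059 = 0.00197 kg/m³.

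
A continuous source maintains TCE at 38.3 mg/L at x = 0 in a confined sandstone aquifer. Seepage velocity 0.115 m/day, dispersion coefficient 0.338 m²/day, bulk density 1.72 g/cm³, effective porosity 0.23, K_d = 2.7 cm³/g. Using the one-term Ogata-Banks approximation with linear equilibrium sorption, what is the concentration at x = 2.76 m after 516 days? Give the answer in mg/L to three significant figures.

19.3 mg/L

Retardation factor R = 1 + ρ_b·K_d/n = 1 + 1.72 × 2.7/0.23 = 21.19.
Sorption retards both mechanisms: v_R = v/R = 0.005427 m/day, D_R = D/R = 0.01595 m²/day.
v_R·t = 0.005427 × 516 = 2.800332 m; 2√(D_R t) = 5.738 m; argument = (2.76 − 2.800332)/5.738 = -0.007029.
C = C₀ × ½·erfc(-0.007029) = 38.3 × 0.5040 = 19.3 mg/L.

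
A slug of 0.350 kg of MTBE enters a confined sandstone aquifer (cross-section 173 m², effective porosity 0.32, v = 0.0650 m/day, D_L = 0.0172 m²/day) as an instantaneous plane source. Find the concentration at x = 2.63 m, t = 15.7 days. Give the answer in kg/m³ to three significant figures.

0.000312 kg/m³

For an instantaneous plane source, C(x,t) = M/(n_e·A·√(4πDt)) · exp(−(x−vt)²/(4Dt)), with n_e·A the pore (flow) area.
Plume center vt = 0.0650 × 15.7 = 1.0205 m, so the well at 2.63 m is 1.6095 m downgradient of the peak.
√(4πDt) = 1.842 m, giving peak height M/(n_e·A·√(4πDt)) = 0.350/(0.32 × 173 × 1.842) = 0.003432 kg/m³.
(x−vt)²/(4Dt) = (1.6095)²/(4 × 0.0172 × 15.7) = 2.398; exp(−2.398) = 0.09090.
C = 0.003432 × 0.09090 = 0.000312 kg/m³.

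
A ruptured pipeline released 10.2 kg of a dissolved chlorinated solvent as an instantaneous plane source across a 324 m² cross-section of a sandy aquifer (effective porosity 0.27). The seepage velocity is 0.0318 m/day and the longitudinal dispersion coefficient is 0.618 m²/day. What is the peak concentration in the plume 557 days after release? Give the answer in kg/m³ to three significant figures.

0.00177 kg/m³

The peak of an instantaneous 1D plume sits at x = vt; there the Gaussian factor is 1 and C_max = M/(n_e·A·√(4πDt)), where n_e·A is the pore area the mass is dissolved in.
√(4πDt) = √(4π × 0.618 × 557) = 65.77 m, so C_max = 10.2/(0.27 × 324 × 65.77) = 0.00177 kg/m³.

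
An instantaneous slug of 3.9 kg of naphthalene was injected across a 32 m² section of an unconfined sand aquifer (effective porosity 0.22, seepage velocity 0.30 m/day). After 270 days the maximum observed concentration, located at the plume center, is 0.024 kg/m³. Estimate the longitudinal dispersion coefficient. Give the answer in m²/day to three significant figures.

At the plume center C_max = M/(n_e·A·√(4πDt)), so D = M²/(4πt·(n_e·A·C_max)²).
n_e·A·C_max = 0.22 × 32 × 0.024 = 0.1690 kg/m.
D = 3.9²/(4π × 270 × 0.1690²) = 0.157 m²/day.

0.157 m²/day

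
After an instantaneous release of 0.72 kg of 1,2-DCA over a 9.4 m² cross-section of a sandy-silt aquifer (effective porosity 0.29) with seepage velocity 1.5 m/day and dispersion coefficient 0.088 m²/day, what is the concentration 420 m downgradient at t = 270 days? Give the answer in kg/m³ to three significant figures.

For an instantaneous plane source, C(x,t) = M/(n_e·A·√(4πDt)) · exp(−(x−vt)²/(4Dt)), with n_e·A the pore (flow) area.
Plume center vt = 1.5 × 270 = 405 m, so the well at 420 m is 15 m downgradient of the peak.
√(4πDt) = 17.28 m, giving peak height M/(n_e·A·√(4πDt)) = 0.72/(0.29 × 9.4 × 17.28) = 0.01528 kg/m³.
(x−vt)²/(4Dt) = (15)²/(4 × 0.088 × 270) = 2.367; exp(−2.367) = 0.09376.
C = 0.01528 × 0.09376 = 0.00143 kg/m³.

0.00143 kg/m³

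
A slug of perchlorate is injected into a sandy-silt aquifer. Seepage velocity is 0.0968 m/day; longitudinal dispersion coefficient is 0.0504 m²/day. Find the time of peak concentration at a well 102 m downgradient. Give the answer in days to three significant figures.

1050 days

For the 1D instantaneous-source solution, setting ∂C/∂t = 0 at fixed x gives v²t² + 2Dt − x² = 0, so t = (√(D² + v²x²) − D)/v².
√(D² + v²x²) = √(0.0504² + 0.0968² × 102²) = 9.874; v² = 0.00937024.
t = (9.874 − 0.0504)/0.00937024 = 1050 days (vs. the pure-advection estimate x/v = 1050 d).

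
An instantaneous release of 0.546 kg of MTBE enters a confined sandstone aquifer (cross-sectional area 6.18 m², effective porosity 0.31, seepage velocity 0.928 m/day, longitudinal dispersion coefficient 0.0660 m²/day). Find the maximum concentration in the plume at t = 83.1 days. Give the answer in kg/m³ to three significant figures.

The peak of an instantaneous 1D plume sits at x = vt; there the Gaussian factor is 1 and C_max = M/(n_e·A·√(4πDt)), where n_e·A is the pore area the mass is dissolved in.
√(4πDt) = √(4π × 0.0660 × 83.1) = 8.302 m, so C_max = 0.546/(0.31 × 6.18 × 8.302) = 0.0343 kg/m³.

0.0343 kg/m³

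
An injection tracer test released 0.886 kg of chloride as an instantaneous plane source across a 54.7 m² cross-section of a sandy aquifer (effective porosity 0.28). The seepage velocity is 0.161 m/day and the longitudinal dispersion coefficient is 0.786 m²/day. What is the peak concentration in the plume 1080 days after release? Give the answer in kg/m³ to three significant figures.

0.000560 kg/m³

The peak of an instantaneous 1D plume sits at x = vt; there the Gaussian factor is 1 and C_max = M/(n_e·A·√(4πDt)), where n_e·A is the pore area the mass is dissolved in.
√(4πDt) = √(4π × 0.786 × 1080) = 103.3 m, so C_max = 0.886/(0.28 × 54.7 × 103.3) = 0.000560 kg/m³.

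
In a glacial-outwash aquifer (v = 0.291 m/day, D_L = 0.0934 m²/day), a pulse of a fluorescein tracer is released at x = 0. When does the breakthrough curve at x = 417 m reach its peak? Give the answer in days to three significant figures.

For the 1D instantaneous-source solution, setting ∂C/∂t = 0 at fixed x gives v²t² + 2Dt − x² = 0, so t = (√(D² + v²x²) − D)/v².
√(D² + v²x²) = √(0.0934² + 0.291² × 417²) = 121.3; v² = 0.084681.
t = (121.3 − 0.0934)/0.084681 = 1430 days (vs. the pure-advection estimate x/v = 1430 d).

1430 days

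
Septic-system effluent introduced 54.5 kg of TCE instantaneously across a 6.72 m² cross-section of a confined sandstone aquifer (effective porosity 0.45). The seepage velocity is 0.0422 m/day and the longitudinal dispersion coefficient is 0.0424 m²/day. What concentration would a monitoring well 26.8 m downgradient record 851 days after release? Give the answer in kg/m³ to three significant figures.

For an instantaneous plane source, C(x,t) = M/(n_e·A·√(4πDt)) · exp(−(x−vt)²/(4Dt)), with n_e·A the pore (flow) area.
Plume center vt = 0.0422 × 851 = 35.9122 m, so the well at 26.8 m is 9.1122 m upgradient of the peak.
√(4πDt) = 21.29 m, giving peak height M/(n_e·A·√(4πDt)) = 54.5/(0.45 × 6.72 × 21.29) = 0.8465 kg/m³.
(x−vt)²/(4Dt) = (-9.1122)²/(4 × 0.0424 × 851) = 0.5753; exp(−0.5753) = 0.5625.
C = 0.8465 × 0.5625 = 0.476 kg/m³.

0.476 kg/m³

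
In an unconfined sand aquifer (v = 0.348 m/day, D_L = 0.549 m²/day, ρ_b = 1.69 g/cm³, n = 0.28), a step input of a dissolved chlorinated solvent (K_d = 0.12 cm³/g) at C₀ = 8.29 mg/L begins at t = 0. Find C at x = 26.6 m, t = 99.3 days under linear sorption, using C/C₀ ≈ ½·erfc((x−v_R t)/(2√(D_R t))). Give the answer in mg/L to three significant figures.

1.70 mg/L

Retardation factor R = 1 + ρ_b·K_d/n = 1 + 1.69 × 0.12/0.28 = 1.724.
Sorption retards both mechanisms: v_R = v/R = 0.2019 m/day, D_R = D/R = 0.3184 m²/day.
v_R·t = 0.2019 × 99.3 = 20.04867 m; 2√(D_R t) = 11.25 m; argument = (26.6 − 20.04867)/11.25 = 0.5823.
C = C₀ × ½·erfc(0.5823) = 8.29 × 0.2051 = 1.70 mg/L.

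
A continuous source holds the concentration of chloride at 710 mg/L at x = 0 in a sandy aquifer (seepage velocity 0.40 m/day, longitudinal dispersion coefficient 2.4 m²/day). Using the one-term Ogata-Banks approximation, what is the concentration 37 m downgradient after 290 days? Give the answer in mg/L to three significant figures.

698 mg/L

For a continuous step input, C/C₀ ≈ ½·erfc((x−vt)/(2√(Dt))).
vt = 0.40 × 290 = 116 m and 2√(Dt) = 2√(2.4 × 290) = 52.76 m.
Argument (x−vt)/(2√(Dt)) = (37 − 116)/52.76 = -1.497; ½·erfc(-1.497) = 0.9829.
C = 710 × 0.9829 = 698 mg/L.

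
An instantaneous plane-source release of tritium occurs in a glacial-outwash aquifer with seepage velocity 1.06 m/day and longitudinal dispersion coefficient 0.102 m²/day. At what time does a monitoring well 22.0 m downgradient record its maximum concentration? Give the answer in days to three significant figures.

20.7 days

For the 1D instantaneous-source solution, setting ∂C/∂t = 0 at fixed x gives v²t² + 2Dt − x² = 0, so t = (√(D² + v²x²) − D)/v².
√(D² + v²x²) = √(0.102² + 1.06² × 22.0²) = 23.32; v² = 1.1236.
t = (23.32 − 0.102)/1.1236 = 20.7 days (vs. the pure-advection estimate x/v = 20.8 d).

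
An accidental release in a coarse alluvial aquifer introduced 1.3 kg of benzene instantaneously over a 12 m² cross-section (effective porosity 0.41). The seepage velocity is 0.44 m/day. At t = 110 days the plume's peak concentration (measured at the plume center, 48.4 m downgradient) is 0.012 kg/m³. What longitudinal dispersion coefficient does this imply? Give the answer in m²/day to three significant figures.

At the plume center C_max = M/(n_e·A·√(4πDt)), so D = M²/(4πt·(n_e·A·C_max)²).
n_e·A·C_max = 0.41 × 12 × 0.012 = 0.05904 kg/m.
D = 1.3²/(4π × 110 × 0.05904²) = 0.351 m²/day.

0.351 m²/day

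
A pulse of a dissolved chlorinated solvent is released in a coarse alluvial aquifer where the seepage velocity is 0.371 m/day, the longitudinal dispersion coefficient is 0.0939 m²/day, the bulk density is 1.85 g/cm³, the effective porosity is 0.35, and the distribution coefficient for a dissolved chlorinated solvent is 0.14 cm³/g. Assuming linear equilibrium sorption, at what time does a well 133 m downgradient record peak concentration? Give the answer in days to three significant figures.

623 days

Retardation factor R = 1 + ρ_b·K_d/n = 1 + 1.85 × 0.14/0.35 = 1.740.
Sorption retards both mechanisms: v_R = v/R = 0.2132 m/day, D_R = D/R = 0.05397 m²/day.
Peak time from v_R²t² + 2D_R t − x² = 0: t = (√(D_R² + v_R²x²) − D_R)/v_R².
√(D_R² + v_R²x²) = √(0.05397² + 0.2132² × 133²) = 28.36; v_R² = 0.04545.
t = (28.36 − 0.05397)/0.04545 = 623 days.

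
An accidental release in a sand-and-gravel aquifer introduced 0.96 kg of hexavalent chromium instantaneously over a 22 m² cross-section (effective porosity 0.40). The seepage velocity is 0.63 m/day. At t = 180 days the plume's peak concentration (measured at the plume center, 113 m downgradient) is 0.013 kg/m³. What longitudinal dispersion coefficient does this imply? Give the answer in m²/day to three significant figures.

At the plume center C_max = M/(n_e·A·√(4πDt)), so D = M²/(4πt·(n_e·A·C_max)²).
n_e·A·C_max = 0.40 × 22 × 0.013 = 0.1144 kg/m.
D = 0.96²/(4π × 180 × 0.1144²) = 0.0311 m²/day.

0.0311 m²/day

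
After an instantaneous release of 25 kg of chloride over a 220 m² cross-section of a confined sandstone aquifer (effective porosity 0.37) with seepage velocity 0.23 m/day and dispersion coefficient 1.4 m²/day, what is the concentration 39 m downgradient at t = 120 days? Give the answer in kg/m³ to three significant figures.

For an instantaneous plane source, C(x,t) = M/(n_e·A·√(4πDt)) · exp(−(x−vt)²/(4Dt)), with n_e·A the pore (flow) area.
Plume center vt = 0.23 × 120 = 27.6 m, so the well at 39 m is 11.4 m downgradient of the peak.
√(4πDt) = 45.95 m, giving peak height M/(n_e·A·√(4πDt)) = 25/(0.37 × 220 × 45.95) = 0.006684 kg/m³.
(x−vt)²/(4Dt) = (11.4)²/(4 × 1.4 × 120) = 0.1934; exp(−0.1934) = 0.8242.
C = 0.006684 × 0.8242 = 0.00551 kg/m³.

0.00551 kg/m³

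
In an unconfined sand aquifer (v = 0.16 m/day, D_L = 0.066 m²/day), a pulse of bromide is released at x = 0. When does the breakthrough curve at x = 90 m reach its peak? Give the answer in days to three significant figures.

560 days

For the 1D instantaneous-source solution, setting ∂C/∂t = 0 at fixed x gives v²t² + 2Dt − x² = 0, so t = (√(D² + v²x²) − D)/v².
√(D² + v²x²) = √(0.066² + 0.16² × 90²) = 14.40; v² = 0.0256.
t = (14.40 − 0.066)/0.0256 = 560 days (vs. the pure-advection estimate x/v = 562 d).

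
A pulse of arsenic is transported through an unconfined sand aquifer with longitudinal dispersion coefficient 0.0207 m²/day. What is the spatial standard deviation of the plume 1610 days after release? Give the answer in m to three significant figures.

Dispersive spreading gives a Gaussian with σ² = 2Dt; advection only shifts the center.
σ = √(2 × 0.0207 × 1610) = 8.16 m.

8.16 m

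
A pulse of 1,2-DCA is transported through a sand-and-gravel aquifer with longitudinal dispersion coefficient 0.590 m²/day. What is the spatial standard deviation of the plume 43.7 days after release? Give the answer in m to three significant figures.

7.18 m

Dispersive spreading gives a Gaussian with σ² = 2Dt; advection only shifts the center.
σ = √(2 × 0.590 × 43.7) = 7.18 m.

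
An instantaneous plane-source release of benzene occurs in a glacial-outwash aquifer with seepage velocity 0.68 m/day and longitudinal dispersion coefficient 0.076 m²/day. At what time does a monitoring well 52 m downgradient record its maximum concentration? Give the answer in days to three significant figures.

For the 1D instantaneous-source solution, setting ∂C/∂t = 0 at fixed x gives v²t² + 2Dt − x² = 0, so t = (√(D² + v²x²) − D)/v².
√(D² + v²x²) = √(0.076² + 0.68² × 52²) = 35.36; v² = 0.4624.
t = (35.36 − 0.076)/0.4624 = 76.3 days (vs. the pure-advection estimate x/v = 76.5 d).

76.3 days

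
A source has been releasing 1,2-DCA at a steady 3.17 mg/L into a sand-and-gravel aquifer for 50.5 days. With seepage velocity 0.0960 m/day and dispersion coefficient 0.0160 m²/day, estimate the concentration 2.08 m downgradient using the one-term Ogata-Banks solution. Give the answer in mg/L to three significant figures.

For a continuous step input, C/C₀ ≈ ½·erfc((x−vt)/(2√(Dt))).
vt = 0.0960 × 50.5 = 4.848 m and 2√(Dt) = 2√(0.0160 × 50.5) = 1.798 m.
Argument (x−vt)/(2√(Dt)) = (2.08 − 4.848)/1.798 = -1.539; ½·erfc(-1.539) = 0.9852.
C = 3.17 × 0.9852 = 3.12 mg/L.

3.12 mg/L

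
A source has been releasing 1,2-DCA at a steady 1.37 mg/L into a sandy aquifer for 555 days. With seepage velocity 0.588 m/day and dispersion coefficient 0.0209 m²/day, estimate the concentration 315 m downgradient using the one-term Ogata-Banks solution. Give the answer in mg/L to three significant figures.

For a continuous step input, C/C₀ ≈ ½·erfc((x−vt)/(2√(Dt))).
vt = 0.588 × 555 = 326.34 m and 2√(Dt) = 2√(0.0209 × 555) = 6.812 m.
Argument (x−vt)/(2√(Dt)) = (315 − 326.34)/6.812 = -1.665; ½·erfc(-1.665) = 0.9907.
C = 1.37 × 0.9907 = 1.36 mg/L.

1.36 mg/L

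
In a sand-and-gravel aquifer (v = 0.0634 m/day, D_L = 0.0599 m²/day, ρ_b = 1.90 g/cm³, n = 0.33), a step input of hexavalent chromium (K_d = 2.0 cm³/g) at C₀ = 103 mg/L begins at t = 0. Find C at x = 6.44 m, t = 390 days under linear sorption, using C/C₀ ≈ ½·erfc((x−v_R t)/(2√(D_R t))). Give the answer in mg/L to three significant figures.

Retardation factor R = 1 + ρ_b·K_d/n = 1 + 1.90 × 2.0/0.33 = 12.52.
Sorption retards both mechanisms: v_R = v/R = 0.005064 m/day, D_R = D/R = 0.004784 m²/day.
v_R·t = 0.005064 × 390 = 1.97496 m; 2√(D_R t) = 2.732 m; argument = (6.44 − 1.97496)/2.732 = 1.634.
C = C₀ × ½·erfc(1.634) = 103 × 0.01042 = 1.07 mg/L.

1.07 mg/L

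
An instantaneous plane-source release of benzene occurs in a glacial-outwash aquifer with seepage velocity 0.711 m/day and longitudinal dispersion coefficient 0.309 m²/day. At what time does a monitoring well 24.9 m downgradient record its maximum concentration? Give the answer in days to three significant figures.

For the 1D instantaneous-source solution, setting ∂C/∂t = 0 at fixed x gives v²t² + 2Dt − x² = 0, so t = (√(D² + v²x²) − D)/v².
√(D² + v²x²) = √(0.309² + 0.711² × 24.9²) = 17.71; v² = 0.505521.
t = (17.71 − 0.309)/0.505521 = 34.4 days (vs. the pure-advection estimate x/v = 35.0 d).

34.4 days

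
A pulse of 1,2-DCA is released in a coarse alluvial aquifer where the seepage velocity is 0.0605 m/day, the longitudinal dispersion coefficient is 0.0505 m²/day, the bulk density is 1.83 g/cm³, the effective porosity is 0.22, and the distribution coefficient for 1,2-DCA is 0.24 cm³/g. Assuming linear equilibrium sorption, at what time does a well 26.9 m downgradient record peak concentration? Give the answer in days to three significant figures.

1290 days

Retardation factor R = 1 + ρ_b·K_d/n = 1 + 1.83 × 0.24/0.22 = 2.996.
Sorption retards both mechanisms: v_R = v/R = 0.02019 m/day, D_R = D/R = 0.01686 m²/day.
Peak time from v_R²t² + 2D_R t − x² = 0: t = (√(D_R² + v_R²x²) − D_R)/v_R².
√(D_R² + v_R²x²) = √(0.01686² + 0.02019² × 26.9²) = 0.5434; v_R² = 0.0004076.
t = (0.5434 − 0.01686)/0.0004076 = 1290 days.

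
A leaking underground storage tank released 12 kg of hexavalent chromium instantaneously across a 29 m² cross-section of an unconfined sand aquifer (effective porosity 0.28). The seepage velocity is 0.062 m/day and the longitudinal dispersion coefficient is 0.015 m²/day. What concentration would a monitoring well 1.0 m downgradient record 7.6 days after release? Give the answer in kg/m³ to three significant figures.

For an instantaneous plane source, C(x,t) = M/(n_e·A·√(4πDt)) · exp(−(x−vt)²/(4Dt)), with n_e·A the pore (flow) area.
Plume center vt = 0.062 × 7.6 = 0.4712 m, so the well at 1.0 m is 0.5288 m downgradient of the peak.
√(4πDt) = 1.197 m, giving peak height M/(n_e·A·√(4πDt)) = 12/(0.28 × 29 × 1.197) = 1.235 kg/m³.
(x−vt)²/(4Dt) = (0.5288)²/(4 × 0.015 × 7.6) = 0.6132; exp(−0.6132) = 0.5416.
C = 1.235 × 0.5416 = 0.669 kg/m³.

0.669 kg/m³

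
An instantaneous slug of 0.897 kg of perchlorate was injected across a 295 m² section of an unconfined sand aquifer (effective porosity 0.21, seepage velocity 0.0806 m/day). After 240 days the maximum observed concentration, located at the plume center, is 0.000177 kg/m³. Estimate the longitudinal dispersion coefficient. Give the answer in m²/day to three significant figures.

2.22 m²/day

At the plume center C_max = M/(n_e·A·√(4πDt)), so D = M²/(4πt·(n_e·A·C_max)²).
n_e·A·C_max = 0.21 × 295 × 0.000177 = 0.01097 kg/m.
D = 0.897²/(4π × 240 × 0.01097²) = 2.22 m²/day.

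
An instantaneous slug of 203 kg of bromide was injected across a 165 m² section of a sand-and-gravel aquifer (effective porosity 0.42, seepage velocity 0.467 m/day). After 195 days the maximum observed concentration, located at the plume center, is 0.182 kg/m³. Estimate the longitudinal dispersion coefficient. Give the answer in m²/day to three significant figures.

At the plume center C_max = M/(n_e·A·√(4πDt)), so D = M²/(4πt·(n_e·A·C_max)²).
n_e·A·C_max = 0.42 × 165 × 0.182 = 12.61 kg/m.
D = 203²/(4π × 195 × 12.61²) = 0.106 m²/day.

0.106 m²/day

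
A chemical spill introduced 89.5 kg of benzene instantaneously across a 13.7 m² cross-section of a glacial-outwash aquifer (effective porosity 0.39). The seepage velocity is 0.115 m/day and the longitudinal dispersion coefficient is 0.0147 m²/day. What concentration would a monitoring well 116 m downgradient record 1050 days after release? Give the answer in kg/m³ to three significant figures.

For an instantaneous plane source, C(x,t) = M/(n_e·A·√(4πDt)) · exp(−(x−vt)²/(4Dt)), with n_e·A the pore (flow) area.
Plume center vt = 0.115 × 1050 = 120.75 m, so the well at 116 m is 4.75 m upgradient of the peak.
√(4πDt) = 13.93 m, giving peak height M/(n_e·A·√(4πDt)) = 89.5/(0.39 × 13.7 × 13.93) = 1.203 kg/m³.
(x−vt)²/(4Dt) = (-4.75)²/(4 × 0.0147 × 1050) = 0.3654; exp(−0.3654) = 0.6939.
C = 1.203 × 0.6939 = 0.835 kg/m³.

0.835 kg/m³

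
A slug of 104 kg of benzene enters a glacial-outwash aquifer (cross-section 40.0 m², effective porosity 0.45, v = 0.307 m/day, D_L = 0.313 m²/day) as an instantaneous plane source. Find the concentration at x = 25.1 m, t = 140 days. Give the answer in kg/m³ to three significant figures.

For an instantaneous plane source, C(x,t) = M/(n_e·A·√(4πDt)) · exp(−(x−vt)²/(4Dt)), with n_e·A the pore (flow) area.
Plume center vt = 0.307 × 140 = 42.98 m, so the well at 25.1 m is 17.88 m upgradient of the peak.
√(4πDt) = 23.47 m, giving peak height M/(n_e·A·√(4πDt)) = 104/(0.45 × 40.0 × 23.47) = 0.2462 kg/m³.
(x−vt)²/(4Dt) = (-17.88)²/(4 × 0.313 × 140) = 1.824; exp(−1.824) = 0.1614.
C = 0.2462 × 0.1614 = 0.0397 kg/m³.

0.0397 kg/m³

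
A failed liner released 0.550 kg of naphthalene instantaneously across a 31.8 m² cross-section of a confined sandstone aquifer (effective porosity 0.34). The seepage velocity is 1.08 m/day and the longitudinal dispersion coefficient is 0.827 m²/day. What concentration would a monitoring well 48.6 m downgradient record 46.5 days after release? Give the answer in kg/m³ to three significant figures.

0.00227 kg/m³

For an instantaneous plane source, C(x,t) = M/(n_e·A·√(4πDt)) · exp(−(x−vt)²/(4Dt)), with n_e·A the pore (flow) area.
Plume center vt = 1.08 × 46.5 = 50.22 m, so the well at 48.6 m is 1.62 m upgradient of the peak.
√(4πDt) = 21.98 m, giving peak height M/(n_e·A·√(4πDt)) = 0.550/(0.34 × 31.8 × 21.98) = 0.002314 kg/m³.
(x−vt)²/(4Dt) = (-1.62)²/(4 × 0.827 × 46.5) = 0.01706; exp(−0.01706) = 0.9831.
C = 0.002314 × 0.9831 = 0.00227 kg/m³.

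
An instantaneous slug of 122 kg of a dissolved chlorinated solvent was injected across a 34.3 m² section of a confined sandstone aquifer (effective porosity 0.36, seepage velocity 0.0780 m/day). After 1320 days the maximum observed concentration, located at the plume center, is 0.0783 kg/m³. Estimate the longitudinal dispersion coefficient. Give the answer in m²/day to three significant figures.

0.960 m²/day

At the plume center C_max = M/(n_e·A·√(4πDt)), so D = M²/(4πt·(n_e·A·C_max)²).
n_e·A·C_max = 0.36 × 34.3 × 0.0783 = 0.9668 kg/m.
D = 122²/(4π × 1320 × 0.9668²) = 0.960 m²/day.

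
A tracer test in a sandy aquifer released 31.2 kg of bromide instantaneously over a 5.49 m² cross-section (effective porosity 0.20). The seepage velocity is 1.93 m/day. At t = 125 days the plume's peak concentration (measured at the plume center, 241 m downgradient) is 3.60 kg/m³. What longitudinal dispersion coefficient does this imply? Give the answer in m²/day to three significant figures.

0.0397 m²/day

At the plume center C_max = M/(n_e·A·√(4πDt)), so D = M²/(4πt·(n_e·A·C_max)²).
n_e·A·C_max = 0.20 × 5.49 × 3.60 = 3.953 kg/m.
D = 31.2²/(4π × 125 × 3.953²) = 0.0397 m²/day.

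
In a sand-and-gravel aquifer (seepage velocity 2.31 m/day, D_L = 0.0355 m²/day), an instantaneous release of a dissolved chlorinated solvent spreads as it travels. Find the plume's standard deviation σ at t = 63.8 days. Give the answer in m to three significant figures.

2.13 m

Dispersive spreading gives a Gaussian with σ² = 2Dt; advection only shifts the center.
σ = √(2 × 0.0355 × 63.8) = 2.13 m.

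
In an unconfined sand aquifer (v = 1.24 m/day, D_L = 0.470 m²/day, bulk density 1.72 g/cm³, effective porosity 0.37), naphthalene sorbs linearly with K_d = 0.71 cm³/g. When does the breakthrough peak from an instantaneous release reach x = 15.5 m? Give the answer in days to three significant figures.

Retardation factor R = 1 + ρ_b·K_d/n = 1 + 1.72 × 0.71/0.37 = 4.301.
Sorption retards both mechanisms: v_R = v/R = 0.2883 m/day, D_R = D/R = 0.1093 m²/day.
Peak time from v_R²t² + 2D_R t − x² = 0: t = (√(D_R² + v_R²x²) − D_R)/v_R².
√(D_R² + v_R²x²) = √(0.1093² + 0.2883² × 15.5²) = 4.470; v_R² = 0.08312.
t = (4.470 − 0.1093)/0.08312 = 52.5 days.

52.5 days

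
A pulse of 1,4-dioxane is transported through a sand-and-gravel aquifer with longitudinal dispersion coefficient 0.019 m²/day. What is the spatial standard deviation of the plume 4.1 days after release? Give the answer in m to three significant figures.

0.395 m

Dispersive spreading gives a Gaussian with σ² = 2Dt; advection only shifts the center.
σ = √(2 × 0.019 × 4.1) = 0.395 m.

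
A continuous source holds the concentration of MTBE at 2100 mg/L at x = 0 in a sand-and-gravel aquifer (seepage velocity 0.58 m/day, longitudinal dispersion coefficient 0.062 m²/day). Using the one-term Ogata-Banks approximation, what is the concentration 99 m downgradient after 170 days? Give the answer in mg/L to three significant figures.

977 mg/L

For a continuous step input, C/C₀ ≈ ½·erfc((x−vt)/(2√(Dt))).
vt = 0.58 × 170 = 98.6 m and 2√(Dt) = 2√(0.062 × 170) = 6.493 m.
Argument (x−vt)/(2√(Dt)) = (99 − 98.6)/6.493 = 0.06160; ½·erfc(0.06160) = 0.4653.
C = 2100 × 0.4653 = 977 mg/L.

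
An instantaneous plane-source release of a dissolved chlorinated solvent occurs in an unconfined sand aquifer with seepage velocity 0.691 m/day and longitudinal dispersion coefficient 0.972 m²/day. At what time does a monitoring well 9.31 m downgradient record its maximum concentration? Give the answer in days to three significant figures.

For the 1D instantaneous-source solution, setting ∂C/∂t = 0 at fixed x gives v²t² + 2Dt − x² = 0, so t = (√(D² + v²x²) − D)/v².
√(D² + v²x²) = √(0.972² + 0.691² × 9.31²) = 6.506; v² = 0.477481.
t = (6.506 − 0.972)/0.477481 = 11.6 days (vs. the pure-advection estimate x/v = 13.5 d).

11.6 days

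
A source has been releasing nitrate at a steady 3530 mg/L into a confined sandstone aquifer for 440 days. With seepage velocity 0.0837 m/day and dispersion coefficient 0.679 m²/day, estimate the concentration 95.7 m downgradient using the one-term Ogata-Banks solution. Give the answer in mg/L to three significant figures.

28.3 mg/L

For a continuous step input, C/C₀ ≈ ½·erfc((x−vt)/(2√(Dt))).
vt = 0.0837 × 440 = 36.828 m and 2√(Dt) = 2√(0.679 × 440) = 34.57 m.
Argument (x−vt)/(2√(Dt)) = (95.7 − 36.828)/34.57 = 1.703; ½·erfc(1.703) = 0.008011.
C = 3530 × 0.008011 = 28.3 mg/L.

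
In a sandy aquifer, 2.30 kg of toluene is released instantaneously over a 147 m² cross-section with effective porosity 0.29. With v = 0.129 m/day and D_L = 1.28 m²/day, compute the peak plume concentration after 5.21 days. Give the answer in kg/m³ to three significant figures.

The peak of an instantaneous 1D plume sits at x = vt; there the Gaussian factor is 1 and C_max = M/(n_e·A·√(4πDt)), where n_e·A is the pore area the mass is dissolved in.
√(4πDt) = √(4π × 1.28 × 5.21) = 9.154 m, so C_max = 2.30/(0.29 × 147 × 9.154) = 0.00589 kg/m³.

0.00589 kg/m³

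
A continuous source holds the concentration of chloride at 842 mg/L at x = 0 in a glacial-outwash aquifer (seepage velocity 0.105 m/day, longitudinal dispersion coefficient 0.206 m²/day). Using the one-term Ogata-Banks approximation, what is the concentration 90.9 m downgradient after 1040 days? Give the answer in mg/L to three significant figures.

For a continuous step input, C/C₀ ≈ ½·erfc((x−vt)/(2√(Dt))).
vt = 0.105 × 1040 = 109.2 m and 2√(Dt) = 2√(0.206 × 1040) = 29.27 m.
Argument (x−vt)/(2√(Dt)) = (90.9 − 109.2)/29.27 = -0.6252; ½·erfc(-0.6252) = 0.8117.
C = 842 × 0.8117 = 683 mg/L.

683 mg/L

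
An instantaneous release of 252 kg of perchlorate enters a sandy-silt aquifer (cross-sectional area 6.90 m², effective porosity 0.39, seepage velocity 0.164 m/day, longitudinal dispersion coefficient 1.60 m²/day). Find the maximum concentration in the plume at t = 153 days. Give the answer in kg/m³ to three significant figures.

The peak of an instantaneous 1D plume sits at x = vt; there the Gaussian factor is 1 and C_max = M/(n_e·A·√(4πDt)), where n_e·A is the pore area the mass is dissolved in.
√(4πDt) = √(4π × 1.60 × 153) = 55.46 m, so C_max = 252/(0.39 × 6.90 × 55.46) = 1.69 kg/m³.

1.69 kg/m³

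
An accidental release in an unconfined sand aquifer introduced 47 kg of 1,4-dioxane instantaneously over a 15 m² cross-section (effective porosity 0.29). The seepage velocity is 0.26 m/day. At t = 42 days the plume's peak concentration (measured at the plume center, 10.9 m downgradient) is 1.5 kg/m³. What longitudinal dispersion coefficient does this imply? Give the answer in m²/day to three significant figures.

At the plume center C_max = M/(n_e·A·√(4πDt)), so D = M²/(4πt·(n_e·A·C_max)²).
n_e·A·C_max = 0.29 × 15 × 1.5 = 6.525 kg/m.
D = 47²/(4π × 42 × 6.525²) = 0.0983 m²/day.

0.0983 m²/day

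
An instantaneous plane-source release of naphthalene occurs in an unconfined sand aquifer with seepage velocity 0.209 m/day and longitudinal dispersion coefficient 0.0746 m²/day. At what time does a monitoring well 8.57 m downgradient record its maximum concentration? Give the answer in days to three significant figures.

For the 1D instantaneous-source solution, setting ∂C/∂t = 0 at fixed x gives v²t² + 2Dt − x² = 0, so t = (√(D² + v²x²) − D)/v².
√(D² + v²x²) = √(0.0746² + 0.209² × 8.57²) = 1.793; v² = 0.043681.
t = (1.793 − 0.0746)/0.043681 = 39.3 days (vs. the pure-advection estimate x/v = 41.0 d).

39.3 days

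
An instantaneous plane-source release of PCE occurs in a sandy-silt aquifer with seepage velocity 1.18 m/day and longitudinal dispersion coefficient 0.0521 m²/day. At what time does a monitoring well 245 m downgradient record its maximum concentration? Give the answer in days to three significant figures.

For the 1D instantaneous-source solution, setting ∂C/∂t = 0 at fixed x gives v²t² + 2Dt − x² = 0, so t = (√(D² + v²x²) − D)/v².
√(D² + v²x²) = √(0.0521² + 1.18² × 245²) = 289.1; v² = 1.3924.
t = (289.1 − 0.0521)/1.3924 = 208 days (vs. the pure-advection estimate x/v = 208 d).

208 days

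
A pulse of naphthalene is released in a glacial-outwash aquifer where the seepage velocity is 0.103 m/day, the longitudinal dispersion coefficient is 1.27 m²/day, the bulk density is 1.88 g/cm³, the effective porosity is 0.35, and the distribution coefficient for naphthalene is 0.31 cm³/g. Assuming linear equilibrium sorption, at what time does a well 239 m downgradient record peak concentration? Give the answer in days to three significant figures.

Retardation factor R = 1 + ρ_b·K_d/n = 1 + 1.88 × 0.31/0.35 = 2.665.
Sorption retards both mechanisms: v_R = v/R = 0.03865 m/day, D_R = D/R = 0.4765 m²/day.
Peak time from v_R²t² + 2D_R t − x² = 0: t = (√(D_R² + v_R²x²) − D_R)/v_R².
√(D_R² + v_R²x²) = √(0.4765² + 0.03865² × 239²) = 9.250; v_R² = 0.001494.
t = (9.250 − 0.4765)/0.001494 = 5870 days.

5870 days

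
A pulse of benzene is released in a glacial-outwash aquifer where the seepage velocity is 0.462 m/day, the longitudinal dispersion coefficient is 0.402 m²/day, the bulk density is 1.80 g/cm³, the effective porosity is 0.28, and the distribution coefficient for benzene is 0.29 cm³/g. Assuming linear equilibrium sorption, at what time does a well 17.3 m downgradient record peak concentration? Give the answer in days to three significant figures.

Retardation factor R = 1 + ρ_b·K_d/n = 1 + 1.80 × 0.29/0.28 = 2.864.
Sorption retards both mechanisms: v_R = v/R = 0.1613 m/day, D_R = D/R = 0.1404 m²/day.
Peak time from v_R²t² + 2D_R t − x² = 0: t = (√(D_R² + v_R²x²) − D_R)/v_R².
√(D_R² + v_R²x²) = √(0.1404² + 0.1613² × 17.3²) = 2.794; v_R² = 0.02602.
t = (2.794 − 0.1404)/0.02602 = 102 days.

102 days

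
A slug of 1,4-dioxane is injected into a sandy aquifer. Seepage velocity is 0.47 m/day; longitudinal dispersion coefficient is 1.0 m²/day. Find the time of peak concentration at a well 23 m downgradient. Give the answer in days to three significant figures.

44.6 days

For the 1D instantaneous-source solution, setting ∂C/∂t = 0 at fixed x gives v²t² + 2Dt − x² = 0, so t = (√(D² + v²x²) − D)/v².
√(D² + v²x²) = √(1.0² + 0.47² × 23²) = 10.86; v² = 0.2209.
t = (10.86 − 1.0)/0.2209 = 44.6 days (vs. the pure-advection estimate x/v = 48.9 d).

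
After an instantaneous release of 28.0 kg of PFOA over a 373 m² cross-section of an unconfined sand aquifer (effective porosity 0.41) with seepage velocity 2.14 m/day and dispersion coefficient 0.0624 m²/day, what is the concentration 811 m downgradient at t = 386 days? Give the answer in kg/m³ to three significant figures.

For an instantaneous plane source, C(x,t) = M/(n_e·A·√(4πDt)) · exp(−(x−vt)²/(4Dt)), with n_e·A the pore (flow) area.
Plume center vt = 2.14 × 386 = 826.04 m, so the well at 811 m is 15.04 m upgradient of the peak.
√(4πDt) = 17.40 m, giving peak height M/(n_e·A·√(4πDt)) = 28.0/(0.41 × 373 × 17.40) = 0.01052 kg/m³.
(x−vt)²/(4Dt) = (-15.04)²/(4 × 0.0624 × 386) = 2.348; exp(−2.348) = 0.09556.
C = 0.01052 × 0.09556 = 0.00101 kg/m³.

0.00101 kg/m³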